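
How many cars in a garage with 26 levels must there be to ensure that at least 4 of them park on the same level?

79

There are 26 levels acting as pigeonholes.
With 26 × 3 = 78 cars we could place exactly 3 in each, with no class reaching 4.
One more forces some class to hold 4, so 78 + 1 = 79.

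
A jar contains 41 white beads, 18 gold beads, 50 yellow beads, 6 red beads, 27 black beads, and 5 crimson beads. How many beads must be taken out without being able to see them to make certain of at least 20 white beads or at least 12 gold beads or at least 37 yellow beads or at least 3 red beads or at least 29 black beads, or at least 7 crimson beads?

Each of the 6 colors has its own threshold; avoid all of them simultaneously.
The worst case stops just short of every target: 19 white, 11 gold, 36 yellow, 2 red, all 27 black, all 5 crimson — 19 + 11 + 36 + 2 + 27 + 5 = 100 beads.
One more bead must push some color to its target, so 100 + 1 = 101.

101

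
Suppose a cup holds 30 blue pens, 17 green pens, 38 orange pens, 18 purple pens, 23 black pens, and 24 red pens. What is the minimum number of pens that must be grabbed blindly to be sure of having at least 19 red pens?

The worst case draws every non-red pen first: 30 + 17 + 38 + 18 + 23 = 126.
The next 19 draws are then forced to be red, giving 126 + 19 = 145.

145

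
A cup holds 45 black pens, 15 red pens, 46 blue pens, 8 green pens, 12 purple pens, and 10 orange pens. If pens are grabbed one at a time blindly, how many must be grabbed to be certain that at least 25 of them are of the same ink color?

94

In the worst case we take at most 24 of each ink color, but all 15 red, all 8 green, all 12 purple, and all 10 orange (fewer than 24), giving 24 + 15 + 24 + 8 + 12 + 10 = 93.
One more pen then forces some ink color to 25, so 93 + 1 = 94.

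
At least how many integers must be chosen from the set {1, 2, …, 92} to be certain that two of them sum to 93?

47

Partition {1, …, 92} into 46 pairs: {1,92}, {2,91}, …, {46,47}.
Choosing 46 integers — say the integers 1 through 46 — takes one from each pair and avoids the property.
Choosing 47 forces two into the same pair by pigeonhole, and those sum to 93. So 47.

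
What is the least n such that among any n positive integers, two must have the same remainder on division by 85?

86

Use the pigeonhole principle on residue classes: two integers differ by a multiple of 85 exactly when they share a remainder mod 85.
There are 85 residue classes mod 85, so 85 integers can all lie in distinct classes.
One more integer must repeat a residue, giving a difference divisible by 85. So n = 85 + 1 = 86.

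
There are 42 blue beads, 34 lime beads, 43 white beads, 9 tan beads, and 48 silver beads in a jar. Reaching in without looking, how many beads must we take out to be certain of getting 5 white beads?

138

To avoid white beads as long as possible, exhaust the other 4 colors first.
The worst case draws every non-white bead first: 42 + 34 + 9 + 48 = 133.
The next 5 draws are then forced to be white, giving 133 + 5 = 138.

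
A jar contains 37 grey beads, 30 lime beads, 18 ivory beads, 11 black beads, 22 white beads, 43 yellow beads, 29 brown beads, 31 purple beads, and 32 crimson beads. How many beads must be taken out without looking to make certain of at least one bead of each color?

243

The hardest color to obtain is black: we could draw every other bead first — 253 − 11 = 242 beads — without a single black one.
The next draw must be black, so 242 + 1 = 243.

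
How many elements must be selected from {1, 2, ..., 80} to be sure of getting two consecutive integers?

41

Partition {1, …, 80} into 40 pairs: {1,2}, {3,4}, …, {79,80}.
Choosing 40 integers — say the 40 even numbers 2, 4, …, 80 — takes one from each pair and avoids the property.
Choosing 41 forces two into the same pair by pigeonhole, and those are consecutive. So 41.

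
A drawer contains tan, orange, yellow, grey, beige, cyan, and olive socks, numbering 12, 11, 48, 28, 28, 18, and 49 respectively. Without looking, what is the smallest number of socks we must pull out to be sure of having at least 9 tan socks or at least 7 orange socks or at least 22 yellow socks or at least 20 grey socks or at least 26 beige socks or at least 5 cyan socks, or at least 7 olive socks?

90

The worst case stops just short of every target: 8 tan, 6 orange, 21 yellow, 19 grey, 25 beige, 4 cyan, 6 olive — 8 + 6 + 21 + 19 + 25 + 4 + 6 = 89 socks.
One more sock must push some color to its target, so 89 + 1 = 90.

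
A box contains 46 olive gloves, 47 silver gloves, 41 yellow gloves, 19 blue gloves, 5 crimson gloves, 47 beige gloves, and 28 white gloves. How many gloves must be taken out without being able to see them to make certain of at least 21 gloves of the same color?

In the worst case we take at most 20 of each color, but all 19 blue and all 5 crimson (fewer than 20), giving 20 + 20 + 20 + 19 + 5 + 20 + 20 = 124.
One more glove then forces some color to 21, so 124 + 1 = 125.

125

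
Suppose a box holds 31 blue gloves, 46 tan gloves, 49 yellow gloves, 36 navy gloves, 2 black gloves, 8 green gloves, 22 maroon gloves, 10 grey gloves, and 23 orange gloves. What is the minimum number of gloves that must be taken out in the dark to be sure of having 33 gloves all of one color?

193

In the worst case we take at most 32 of each color, but all 31 blue, all 2 black, all 8 green, all 22 maroon, all 10 grey, and all 23 orange (fewer than 32), giving 31 + 32 + 32 + 32 + 2 + 8 + 22 + 10 + 23 = 192.
One more glove then forces some color to 33, so 192 + 1 = 193.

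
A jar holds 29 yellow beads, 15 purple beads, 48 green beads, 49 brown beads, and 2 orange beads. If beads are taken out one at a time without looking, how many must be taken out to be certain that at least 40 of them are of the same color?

125

In the worst case we take at most 39 of each color, but all 29 yellow, all 15 purple, and all 2 orange (fewer than 39), giving 29 + 15 + 39 + 39 + 2 = 124.
One more bead then forces some color to 40, so 124 + 1 = 125.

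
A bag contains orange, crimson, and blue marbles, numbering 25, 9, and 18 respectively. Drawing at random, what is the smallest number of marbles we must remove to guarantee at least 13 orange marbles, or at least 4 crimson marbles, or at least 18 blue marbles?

Each of the 3 colors has its own threshold; avoid all of them simultaneously.
The worst case stops just short of every target: 12 orange, 3 crimson, 17 blue — 12 + 3 + 17 = 32 marbles.
One more marble must push some color to its target, so 32 + 1 = 33.

33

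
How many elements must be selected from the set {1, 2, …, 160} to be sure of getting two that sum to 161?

Partition {1, …, 160} into 80 pairs: {1,160}, {2,159}, …, {80,81}.
Choosing 80 integers — say the integers 1 through 80 — takes one from each pair and avoids the property.
Choosing 81 forces two into the same pair by pigeonhole, and those sum to 161. So 81.

81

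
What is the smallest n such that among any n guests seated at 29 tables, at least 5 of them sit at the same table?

There are 29 tables acting as pigeonholes.
With 29 × 4 = 116 guests we could place exactly 4 in each, with no class reaching 5.
One more forces some class to hold 5, so 116 + 1 = 117.

117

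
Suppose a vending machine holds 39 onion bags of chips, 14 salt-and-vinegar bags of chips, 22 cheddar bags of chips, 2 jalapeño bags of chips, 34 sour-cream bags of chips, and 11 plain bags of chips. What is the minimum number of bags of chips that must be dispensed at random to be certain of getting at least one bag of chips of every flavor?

The hardest flavor to obtain is jalapeño: we could draw every other bag of chips first — 122 − 2 = 120 bags of chips — without a single jalapeño one.
The next draw must be jalapeño, so 120 + 1 = 121.

121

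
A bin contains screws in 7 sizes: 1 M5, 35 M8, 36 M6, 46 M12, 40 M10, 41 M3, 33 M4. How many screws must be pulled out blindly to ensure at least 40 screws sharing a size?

223

Treat the 7 sizes as pigeonholes.
In the worst case we take at most 39 of each size, but all 1 M5, all 35 M8, all 36 M6, and all 33 M4 (fewer than 39), giving 1 + 35 + 36 + 39 + 39 + 39 + 33 = 222.
One more screw then forces some size to 40, so 222 + 1 = 223.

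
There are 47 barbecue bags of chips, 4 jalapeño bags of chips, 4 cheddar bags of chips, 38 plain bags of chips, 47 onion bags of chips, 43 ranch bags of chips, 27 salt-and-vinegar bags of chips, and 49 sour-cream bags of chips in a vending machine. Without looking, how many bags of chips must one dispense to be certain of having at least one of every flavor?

The hardest flavor to obtain is jalapeño: we could draw every other bag of chips first — 259 − 4 = 255 bags of chips — without a single jalapeño one.
The next draw must be jalapeño, so 255 + 1 = 256.

256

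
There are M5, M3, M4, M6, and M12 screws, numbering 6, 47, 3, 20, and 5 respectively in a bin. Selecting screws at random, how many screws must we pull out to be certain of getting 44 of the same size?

78

Treat the 5 sizes as pigeonholes.
In the worst case we take at most 43 of each size, but all 6 M5, all 3 M4, all 20 M6, and all 5 M12 (fewer than 43), giving 6 + 43 + 3 + 20 + 5 = 77.
One more screw then forces some size to 44, so 77 + 1 = 78.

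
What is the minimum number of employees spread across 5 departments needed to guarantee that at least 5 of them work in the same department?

There are 5 departments acting as pigeonholes.
With 5 × 4 = 20 employees we could place exactly 4 in each, with no class reaching 5.
One more forces some class to hold 5, so 20 + 1 = 21.

21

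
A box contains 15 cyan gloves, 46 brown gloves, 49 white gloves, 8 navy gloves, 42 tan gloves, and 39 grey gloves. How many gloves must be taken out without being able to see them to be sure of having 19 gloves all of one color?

96

Treat the 6 colors as pigeonholes.
In the worst case we take at most 18 of each color, but all 15 cyan and all 8 navy (fewer than 18), giving 15 + 18 + 18 + 8 + 18 + 18 = 95.
One more glove then forces some color to 19, so 95 + 1 = 96.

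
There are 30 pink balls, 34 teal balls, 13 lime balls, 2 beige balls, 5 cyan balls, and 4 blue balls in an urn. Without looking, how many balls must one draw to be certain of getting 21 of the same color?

In the worst case we take at most 20 of each color, but all 13 lime, all 2 beige, all 5 cyan, and all 4 blue (fewer than 20), giving 20 + 20 + 13 + 2 + 5 + 4 = 64.
One more ball then forces some color to 21, so 64 + 1 = 65.

65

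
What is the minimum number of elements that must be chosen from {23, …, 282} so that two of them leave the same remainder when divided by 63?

Group the integers by remainder mod 63; there are 63 residue classes, each nonempty in this range.
Choosing one from each class (63 integers) avoids any shared remainder.
One more choice must repeat a class, so two differ by a multiple of 63. Hence 63 + 1 = 64.

64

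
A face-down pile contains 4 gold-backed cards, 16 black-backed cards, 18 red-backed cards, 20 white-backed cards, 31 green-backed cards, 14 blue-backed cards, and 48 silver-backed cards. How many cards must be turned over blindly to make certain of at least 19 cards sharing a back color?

In the worst case we take at most 18 of each back color, but all 4 gold-backed, all 16 black-backed, and all 14 blue-backed (fewer than 18), giving 4 + 16 + 18 + 18 + 18 + 14 + 18 = 106.
One more card then forces some back color to 19, so 106 + 1 = 107.

107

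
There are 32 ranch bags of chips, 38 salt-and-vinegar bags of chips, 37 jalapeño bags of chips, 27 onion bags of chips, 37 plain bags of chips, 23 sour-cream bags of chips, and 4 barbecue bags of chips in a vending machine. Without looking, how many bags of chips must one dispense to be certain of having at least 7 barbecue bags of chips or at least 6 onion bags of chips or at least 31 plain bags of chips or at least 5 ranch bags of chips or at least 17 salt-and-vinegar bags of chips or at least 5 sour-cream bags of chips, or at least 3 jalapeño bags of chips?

The worst case stops just short of every target: 4 ranch, 16 salt-and-vinegar, 2 jalapeño, 5 onion, 30 plain, 4 sour-cream, all 4 barbecue — 4 + 16 + 2 + 5 + 30 + 4 + 4 = 65 bags of chips.
One more bag of chips must push some flavor to its target, so 65 + 1 = 66.

66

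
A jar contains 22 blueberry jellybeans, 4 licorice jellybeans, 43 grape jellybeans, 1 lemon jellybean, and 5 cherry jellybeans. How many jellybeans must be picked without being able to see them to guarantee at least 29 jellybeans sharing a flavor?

61

Treat the 5 flavors as pigeonholes.
In the worst case we take at most 28 of each flavor, but all 22 blueberry, all 4 licorice, all 1 lemon, and all 5 cherry (fewer than 28), giving 22 + 4 + 28 + 1 + 5 = 60.
One more jellybean then forces some flavor to 29, so 60 + 1 = 61.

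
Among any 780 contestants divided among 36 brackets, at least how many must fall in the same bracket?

The 780 contestants fall into 36 brackets.
If each of the 36 brackets held at most 21, the total would be at most 36 × 21 = 756 < 780, a contradiction.
So at least one holds ⌈780/36⌉ = 22.

22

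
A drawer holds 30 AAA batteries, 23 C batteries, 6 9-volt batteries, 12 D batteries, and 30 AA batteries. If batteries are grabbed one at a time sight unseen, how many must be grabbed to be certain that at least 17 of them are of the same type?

67

In the worst case we take at most 16 of each type, but all 6 9-volt and all 12 D (fewer than 16), giving 16 + 16 + 6 + 12 + 16 = 66.
One more battery then forces some type to 17, so 66 + 1 = 67.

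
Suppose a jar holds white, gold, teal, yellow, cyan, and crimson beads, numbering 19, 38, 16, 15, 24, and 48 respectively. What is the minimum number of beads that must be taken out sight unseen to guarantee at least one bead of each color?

The hardest color to obtain is yellow: we could draw every other bead first — 160 − 15 = 145 beads — without a single yellow one.
The next draw must be yellow, so 145 + 1 = 146.

146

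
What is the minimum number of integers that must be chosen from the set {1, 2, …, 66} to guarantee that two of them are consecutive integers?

34

Partition {1, …, 66} into 33 pairs: {1,2}, {3,4}, …, {65,66}.
Choosing 33 integers — say the 33 even numbers 2, 4, …, 66 — takes one from each pair and avoids the property.
Choosing 34 forces two into the same pair by pigeonhole, and those are consecutive. So 34.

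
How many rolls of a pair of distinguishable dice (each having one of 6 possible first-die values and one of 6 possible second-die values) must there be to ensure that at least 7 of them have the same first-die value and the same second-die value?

There are 6 × 6 = 36 (first-die value, second-die value) combinations acting as pigeonholes.
With 36 × 6 = 216 rolls of a pair of distinguishable dice we could place exactly 6 in each, with no (first-die value, second-die value) pair reaching 7.
One more forces some (first-die value, second-die value) pair to hold 7, so 216 + 1 = 217.

217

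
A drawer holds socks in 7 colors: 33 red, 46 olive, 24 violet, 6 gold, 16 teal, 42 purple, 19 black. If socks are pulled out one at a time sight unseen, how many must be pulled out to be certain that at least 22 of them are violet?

184

The worst case draws every non-violet sock first: 33 + 46 + 6 + 16 + 42 + 19 = 162.
The next 22 draws are then forced to be violet, giving 162 + 22 = 184.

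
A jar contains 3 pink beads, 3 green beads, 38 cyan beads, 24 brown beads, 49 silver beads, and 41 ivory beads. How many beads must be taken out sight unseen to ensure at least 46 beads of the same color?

In the worst case we take at most 45 of each color, but all 3 pink, all 3 green, all 38 cyan, all 24 brown, and all 41 ivory (fewer than 45), giving 3 + 3 + 38 + 24 + 45 + 41 = 154.
One more bead then forces some color to 46, so 154 + 1 = 155.

155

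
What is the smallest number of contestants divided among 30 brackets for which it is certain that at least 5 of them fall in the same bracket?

There are 30 brackets acting as pigeonholes.
With 30 × 4 = 120 contestants we could place exactly 4 in each, with no class reaching 5.
One more forces some class to hold 5, so 120 + 1 = 121.

121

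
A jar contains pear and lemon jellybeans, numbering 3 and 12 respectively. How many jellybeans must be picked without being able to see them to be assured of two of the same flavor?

3

The worst case takes 1 jellybean of each flavor without reaching 2 of any: 2 × 1 = 2.
The next jellybean must bring some flavor to 2, so 2 + 1 = 3.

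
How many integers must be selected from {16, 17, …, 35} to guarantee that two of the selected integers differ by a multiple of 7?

Use the pigeonhole principle on residue classes: group the integers by remainder mod 7; there are 7 residue classes, each nonempty in this range.
Choosing one from each class (7 integers) avoids any shared remainder.
One more choice must repeat a class, so two differ by a multiple of 7. Hence 7 + 1 = 8.

8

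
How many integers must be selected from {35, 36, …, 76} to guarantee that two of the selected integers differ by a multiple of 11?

12

Group the integers by remainder mod 11; there are 11 residue classes, each nonempty in this range.
Choosing one from each class (11 integers) avoids any shared remainder.
One more choice must repeat a class, so two differ by a multiple of 11. Hence 11 + 1 = 12.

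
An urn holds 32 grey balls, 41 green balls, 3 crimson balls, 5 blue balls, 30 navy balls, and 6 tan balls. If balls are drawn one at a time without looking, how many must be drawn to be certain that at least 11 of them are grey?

96

The worst case draws every non-grey ball first: 41 + 3 + 5 + 30 + 6 = 85.
The next 11 draws are then forced to be grey, giving 85 + 11 = 96.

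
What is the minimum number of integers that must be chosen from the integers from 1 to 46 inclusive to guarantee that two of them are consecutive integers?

24

Partition {1, …, 46} into 23 pairs: {1,2}, {3,4}, …, {45,46}.
Choosing 23 integers — say the 23 even numbers 2, 4, …, 46 — takes one from each pair and avoids the property.
Choosing 24 forces two into the same pair by pigeonhole, and those are consecutive. So 24.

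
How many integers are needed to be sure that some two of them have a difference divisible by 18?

Use the pigeonhole principle on residue classes: two integers differ by a multiple of 18 exactly when they share a remainder mod 18.
There are 18 residue classes mod 18, so 18 integers can all lie in distinct classes.
One more integer must repeat a residue, giving a difference divisible by 18. So n = 18 + 1 = 19.

19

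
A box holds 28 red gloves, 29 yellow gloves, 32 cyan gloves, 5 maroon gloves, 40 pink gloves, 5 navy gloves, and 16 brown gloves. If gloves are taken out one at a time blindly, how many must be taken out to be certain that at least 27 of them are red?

154

To avoid red gloves as long as possible, exhaust the other 6 colors first.
The worst case draws every non-red glove first: 29 + 32 + 5 + 40 + 5 + 16 = 127.
The next 27 draws are then forced to be red, giving 127 + 27 = 154.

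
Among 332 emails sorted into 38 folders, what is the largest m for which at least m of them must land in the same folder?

9

If each of the 38 folders held at most 8, the total would be at most 38 × 8 = 304 < 332, a contradiction.
So at least one holds ⌈332/38⌉ = 9.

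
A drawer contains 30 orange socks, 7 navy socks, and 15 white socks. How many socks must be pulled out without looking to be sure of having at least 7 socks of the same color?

Treat the 3 colors as pigeonholes.
The worst case takes 6 socks of each color without reaching 7 of any: 3 × 6 = 18.
The next sock must bring some color to 7, so 18 + 1 = 19.

19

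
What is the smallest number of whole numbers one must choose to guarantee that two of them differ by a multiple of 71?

72

Two integers differ by a multiple of 71 exactly when they share a remainder mod 71.
There are 71 residue classes mod 71, so 71 integers can all lie in distinct classes.
One more integer must repeat a residue, giving a difference divisible by 71. So n = 71 + 1 = 72.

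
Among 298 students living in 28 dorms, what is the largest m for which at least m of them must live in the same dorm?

If each of the 28 dorms held at most 10, the total would be at most 28 × 10 = 280 < 298, a contradiction.
So at least one holds ⌈298/28⌉ = 11.

11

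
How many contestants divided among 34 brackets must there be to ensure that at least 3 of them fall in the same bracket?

69

There are 34 brackets acting as pigeonholes.
With 34 × 2 = 68 contestants we could place exactly 2 in each, with no class reaching 3.
One more forces some class to hold 3, so 68 + 1 = 69.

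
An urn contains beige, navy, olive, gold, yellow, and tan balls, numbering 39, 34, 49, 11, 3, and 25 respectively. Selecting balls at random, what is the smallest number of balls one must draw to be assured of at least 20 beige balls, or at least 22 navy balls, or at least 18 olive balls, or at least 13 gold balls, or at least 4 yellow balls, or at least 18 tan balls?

The worst case stops just short of every target: 19 beige, 21 navy, 17 olive, all 11 gold, 3 yellow, 17 tan — 19 + 21 + 17 + 11 + 3 + 17 = 88 balls.
One more ball must push some color to its target, so 88 + 1 = 89.

89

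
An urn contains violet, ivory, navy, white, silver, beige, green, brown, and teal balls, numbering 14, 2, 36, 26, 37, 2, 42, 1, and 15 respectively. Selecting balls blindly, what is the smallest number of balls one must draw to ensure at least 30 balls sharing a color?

148

In the worst case we take at most 29 of each color, but all 14 violet, all 2 ivory, all 26 white, all 2 beige, all 1 brown, and all 15 teal (fewer than 29), giving 14 + 2 + 29 + 26 + 29 + 2 + 29 + 1 + 15 = 147.
One more ball then forces some color to 30, so 147 + 1 = 148.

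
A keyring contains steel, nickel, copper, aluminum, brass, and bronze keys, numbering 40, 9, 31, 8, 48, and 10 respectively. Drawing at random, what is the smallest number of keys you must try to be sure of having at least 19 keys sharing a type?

In the worst case we take at most 18 of each type, but all 9 nickel, all 8 aluminum, and all 10 bronze (fewer than 18), giving 18 + 9 + 18 + 8 + 18 + 10 = 81.
One more key then forces some type to 19, so 81 + 1 = 82.

82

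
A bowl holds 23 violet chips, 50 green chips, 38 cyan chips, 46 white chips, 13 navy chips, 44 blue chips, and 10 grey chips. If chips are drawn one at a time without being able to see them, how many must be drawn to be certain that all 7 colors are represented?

The hardest color to obtain is grey: we could draw every other chip first — 224 − 10 = 214 chips — without a single grey one.
The next draw must be grey, so 214 + 1 = 215.

215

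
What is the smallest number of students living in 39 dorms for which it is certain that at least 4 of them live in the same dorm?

118

There are 39 dorms acting as pigeonholes.
With 39 × 3 = 117 students we could place exactly 3 in each, with no class reaching 4.
One more forces some class to hold 4, so 117 + 1 = 118.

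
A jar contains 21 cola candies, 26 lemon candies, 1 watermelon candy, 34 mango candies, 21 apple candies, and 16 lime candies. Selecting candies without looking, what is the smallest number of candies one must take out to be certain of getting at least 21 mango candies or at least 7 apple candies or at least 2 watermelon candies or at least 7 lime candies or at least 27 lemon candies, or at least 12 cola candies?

Each of the 6 flavors has its own threshold; avoid all of them simultaneously.
The worst case stops just short of every target: 11 cola, 26 lemon, 1 watermelon, 20 mango, 6 apple, 6 lime — 11 + 26 + 1 + 20 + 6 + 6 = 70 candies.
One more candy must push some flavor to its target, so 70 + 1 = 71.

71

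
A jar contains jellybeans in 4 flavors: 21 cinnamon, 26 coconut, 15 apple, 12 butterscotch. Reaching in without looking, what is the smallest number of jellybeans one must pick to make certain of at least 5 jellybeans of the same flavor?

17

Treat the 4 flavors as pigeonholes.
The worst case takes 4 jellybeans of each flavor without reaching 5 of any: 4 × 4 = 16.
The next jellybean must bring some flavor to 5, so 16 + 1 = 17.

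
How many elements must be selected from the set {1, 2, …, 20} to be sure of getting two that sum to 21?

Partition {1, …, 20} into 10 pairs: {1,20}, {2,19}, …, {10,11}.
Choosing 10 integers — say the integers 1 through 10 — takes one from each pair and avoids the property.
Choosing 11 forces two into the same pair by pigeonhole, and those sum to 21. So 11.

11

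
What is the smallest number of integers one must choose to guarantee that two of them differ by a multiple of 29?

30

Two integers differ by a multiple of 29 exactly when they share a remainder mod 29.
There are 29 residue classes mod 29, so 29 integers can all lie in distinct classes.
One more integer must repeat a residue, giving a difference divisible by 29. So n = 29 + 1 = 30.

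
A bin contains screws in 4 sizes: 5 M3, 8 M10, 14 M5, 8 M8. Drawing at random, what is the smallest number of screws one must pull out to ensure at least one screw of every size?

31

The hardest size to obtain is M3: we could draw every other screw first — 35 − 5 = 30 screws — without a single M3 one.
The next draw must be M3, so 30 + 1 = 31.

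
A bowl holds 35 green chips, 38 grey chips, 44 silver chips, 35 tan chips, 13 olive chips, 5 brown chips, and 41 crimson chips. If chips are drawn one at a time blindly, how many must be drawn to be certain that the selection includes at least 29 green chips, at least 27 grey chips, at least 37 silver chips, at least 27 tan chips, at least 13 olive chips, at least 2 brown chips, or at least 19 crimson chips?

The worst case stops just short of every target: 28 green, 26 grey, 36 silver, 26 tan, 12 olive, 1 brown, 18 crimson — 28 + 26 + 36 + 26 + 12 + 1 + 18 = 147 chips.
One more chip must push some color to its target, so 147 + 1 = 148.

148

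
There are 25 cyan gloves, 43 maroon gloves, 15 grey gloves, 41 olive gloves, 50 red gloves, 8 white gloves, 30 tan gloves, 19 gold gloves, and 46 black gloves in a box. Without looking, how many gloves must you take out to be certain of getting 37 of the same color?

242

In the worst case we take at most 36 of each color, but all 25 cyan, all 15 grey, all 8 white, all 30 tan, and all 19 gold (fewer than 36), giving 25 + 36 + 15 + 36 + 36 + 8 + 30 + 19 + 36 = 241.
One more glove then forces some color to 37, so 241 + 1 = 242.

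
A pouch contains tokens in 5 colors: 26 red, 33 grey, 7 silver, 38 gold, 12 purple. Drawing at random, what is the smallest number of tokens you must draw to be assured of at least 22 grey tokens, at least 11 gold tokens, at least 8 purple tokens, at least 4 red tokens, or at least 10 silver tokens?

The worst case stops just short of every target: 3 red, 21 grey, all 7 silver, 10 gold, 7 purple — 3 + 21 + 7 + 10 + 7 = 48 tokens.
One more token must push some color to its target, so 48 + 1 = 49.

49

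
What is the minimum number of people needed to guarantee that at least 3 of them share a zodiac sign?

There are 12 zodiac signs acting as pigeonholes.
With 12 × 2 = 24 people we could place exactly 2 in each, with no class reaching 3.
One more forces some class to hold 3, so 24 + 1 = 25.

25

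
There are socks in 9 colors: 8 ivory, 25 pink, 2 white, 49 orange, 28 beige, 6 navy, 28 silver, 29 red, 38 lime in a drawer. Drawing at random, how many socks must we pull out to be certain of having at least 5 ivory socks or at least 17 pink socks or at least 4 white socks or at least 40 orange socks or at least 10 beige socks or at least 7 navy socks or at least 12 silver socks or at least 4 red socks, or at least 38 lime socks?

The worst case stops just short of every target: 4 ivory, 16 pink, all 2 white, 39 orange, 9 beige, 6 navy, 11 silver, 3 red, 37 lime — 4 + 16 + 2 + 39 + 9 + 6 + 11 + 3 + 37 = 127 socks.
One more sock must push some color to its target, so 127 + 1 = 128.

128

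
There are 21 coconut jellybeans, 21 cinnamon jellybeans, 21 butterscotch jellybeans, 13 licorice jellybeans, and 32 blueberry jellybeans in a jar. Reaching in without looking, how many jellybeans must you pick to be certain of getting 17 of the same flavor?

Treat the 5 flavors as pigeonholes.
In the worst case we take at most 16 of each flavor, but all 13 licorice (fewer than 16), giving 16 + 16 + 16 + 13 + 16 = 77.
One more jellybean then forces some flavor to 17, so 77 + 1 = 78.

78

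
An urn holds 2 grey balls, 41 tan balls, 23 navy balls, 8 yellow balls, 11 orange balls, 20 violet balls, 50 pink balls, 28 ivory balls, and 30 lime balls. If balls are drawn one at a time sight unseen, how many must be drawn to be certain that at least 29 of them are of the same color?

In the worst case we take at most 28 of each color, but all 2 grey, all 23 navy, all 8 yellow, all 11 orange, and all 20 violet (fewer than 28), giving 2 + 28 + 23 + 8 + 11 + 20 + 28 + 28 + 28 = 176.
One more ball then forces some color to 29, so 176 + 1 = 177.

177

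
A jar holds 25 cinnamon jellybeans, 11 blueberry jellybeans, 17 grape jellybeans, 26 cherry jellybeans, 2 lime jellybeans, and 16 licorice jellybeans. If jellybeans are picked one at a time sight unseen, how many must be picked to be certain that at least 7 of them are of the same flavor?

33

Treat the 6 flavors as pigeonholes.
In the worst case we take at most 6 of each flavor, but all 2 lime (fewer than 6), giving 6 + 6 + 6 + 6 + 2 + 6 = 32.
One more jellybean then forces some flavor to 7, so 32 + 1 = 33.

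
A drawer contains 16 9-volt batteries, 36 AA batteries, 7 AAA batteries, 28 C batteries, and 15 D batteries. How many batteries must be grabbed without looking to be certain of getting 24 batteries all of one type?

85

In the worst case we take at most 23 of each type, but all 16 9-volt, all 7 AAA, and all 15 D (fewer than 23), giving 16 + 23 + 7 + 23 + 15 = 84.
One more battery then forces some type to 24, so 84 + 1 = 85.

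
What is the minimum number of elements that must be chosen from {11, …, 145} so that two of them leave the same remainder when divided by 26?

27

Group the integers by remainder mod 26; there are 26 residue classes, each nonempty in this range.
Choosing one from each class (26 integers) avoids any shared remainder.
One more choice must repeat a class, so two differ by a multiple of 26. Hence 26 + 1 = 27.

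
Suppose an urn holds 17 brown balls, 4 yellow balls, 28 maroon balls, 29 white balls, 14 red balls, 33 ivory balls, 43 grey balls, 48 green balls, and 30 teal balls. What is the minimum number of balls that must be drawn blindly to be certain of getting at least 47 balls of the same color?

In the worst case we take at most 46 of each color, but all 17 brown, all 4 yellow, all 28 maroon, all 29 white, all 14 red, all 33 ivory, all 43 grey, and all 30 teal (fewer than 46), giving 17 + 4 + 28 + 29 + 14 + 33 + 43 + 46 + 30 = 244.
One more ball then forces some color to 47, so 244 + 1 = 245.

245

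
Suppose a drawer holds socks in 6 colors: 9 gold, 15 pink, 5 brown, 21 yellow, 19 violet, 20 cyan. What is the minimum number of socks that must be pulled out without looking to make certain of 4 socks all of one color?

The worst case takes 3 socks of each color without reaching 4 of any: 6 × 3 = 18.
The next sock must bring some color to 4, so 18 + 1 = 19.

19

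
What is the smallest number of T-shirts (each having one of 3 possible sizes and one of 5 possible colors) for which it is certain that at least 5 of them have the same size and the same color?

There are 3 × 5 = 15 (size, color) combinations acting as pigeonholes.
With 15 × 4 = 60 T-shirts we could place exactly 4 in each, with no (size, color) pair reaching 5.
One more forces some (size, color) pair to hold 5, so 60 + 1 = 61.

61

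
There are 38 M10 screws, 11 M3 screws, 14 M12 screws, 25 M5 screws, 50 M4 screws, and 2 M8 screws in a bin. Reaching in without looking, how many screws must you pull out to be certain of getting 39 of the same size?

129

Treat the 6 sizes as pigeonholes.
In the worst case we take at most 38 of each size, but all 11 M3, all 14 M12, all 25 M5, and all 2 M8 (fewer than 38), giving 38 + 11 + 14 + 25 + 38 + 2 = 128.
One more screw then forces some size to 39, so 128 + 1 = 129.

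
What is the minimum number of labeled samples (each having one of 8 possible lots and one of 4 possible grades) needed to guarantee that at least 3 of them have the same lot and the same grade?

There are 8 × 4 = 32 (lot, grade) combinations acting as pigeonholes.
With 32 × 2 = 64 labeled samples we could place exactly 2 in each, with no (lot, grade) pair reaching 3.
One more forces some (lot, grade) pair to hold 3, so 64 + 1 = 65.

65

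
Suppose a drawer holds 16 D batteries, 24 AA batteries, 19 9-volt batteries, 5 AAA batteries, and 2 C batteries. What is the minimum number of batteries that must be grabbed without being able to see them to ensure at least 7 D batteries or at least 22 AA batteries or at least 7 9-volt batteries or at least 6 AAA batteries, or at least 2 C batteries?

The worst case stops just short of every target: 6 D, 21 AA, 6 9-volt, 5 AAA, 1 C — 6 + 21 + 6 + 5 + 1 = 39 batteries.
One more battery must push some type to its target, so 39 + 1 = 40.

40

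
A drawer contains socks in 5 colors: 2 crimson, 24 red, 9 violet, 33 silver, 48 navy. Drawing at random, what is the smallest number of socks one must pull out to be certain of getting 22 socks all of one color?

75

Treat the 5 colors as pigeonholes.
In the worst case we take at most 21 of each color, but all 2 crimson and all 9 violet (fewer than 21), giving 2 + 21 + 9 + 21 + 21 = 74.
One more sock then forces some color to 22, so 74 + 1 = 75.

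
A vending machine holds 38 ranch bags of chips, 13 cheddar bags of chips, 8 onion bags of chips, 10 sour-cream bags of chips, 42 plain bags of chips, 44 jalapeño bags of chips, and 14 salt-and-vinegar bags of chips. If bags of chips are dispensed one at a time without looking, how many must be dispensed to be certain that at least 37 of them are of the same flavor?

154

In the worst case we take at most 36 of each flavor, but all 13 cheddar, all 8 onion, all 10 sour-cream, and all 14 salt-and-vinegar (fewer than 36), giving 36 + 13 + 8 + 10 + 36 + 36 + 14 = 153.
One more bag of chips then forces some flavor to 37, so 153 + 1 = 154.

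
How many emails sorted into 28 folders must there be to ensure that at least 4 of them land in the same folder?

85

There are 28 folders acting as pigeonholes.
With 28 × 3 = 84 emails we could place exactly 3 in each, with no class reaching 4.
One more forces some class to hold 4, so 84 + 1 = 85.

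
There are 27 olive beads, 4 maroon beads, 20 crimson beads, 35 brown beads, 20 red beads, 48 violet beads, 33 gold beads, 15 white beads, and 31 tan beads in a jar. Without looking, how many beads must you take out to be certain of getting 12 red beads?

The worst case draws every non-red bead first: 27 + 4 + 20 + 35 + 48 + 33 + 15 + 31 = 213.
The next 12 draws are then forced to be red, giving 213 + 12 = 225.

225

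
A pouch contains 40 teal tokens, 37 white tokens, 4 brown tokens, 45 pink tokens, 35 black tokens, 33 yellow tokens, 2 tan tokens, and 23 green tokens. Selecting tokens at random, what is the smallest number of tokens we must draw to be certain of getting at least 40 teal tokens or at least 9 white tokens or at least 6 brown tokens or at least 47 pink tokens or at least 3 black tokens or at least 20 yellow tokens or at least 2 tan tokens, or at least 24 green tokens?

142

The worst case stops just short of every target: 39 teal, 8 white, all 4 brown, all 45 pink, 2 black, 19 yellow, 1 tan, 23 green — 39 + 8 + 4 + 45 + 2 + 19 + 1 + 23 = 141 tokens.
One more token must push some color to its target, so 141 + 1 = 142.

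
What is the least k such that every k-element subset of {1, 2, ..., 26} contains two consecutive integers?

14

Partition {1, …, 26} into 13 pairs: {1,2}, {3,4}, …, {25,26}.
Choosing 13 integers — say the 13 even numbers 2, 4, …, 26 — takes one from each pair and avoids the property.
Choosing 14 forces two into the same pair by pigeonhole, and those are consecutive. So 14.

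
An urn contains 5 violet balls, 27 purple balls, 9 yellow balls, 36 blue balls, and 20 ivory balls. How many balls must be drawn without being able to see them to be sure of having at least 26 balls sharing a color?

In the worst case we take at most 25 of each color, but all 5 violet, all 9 yellow, and all 20 ivory (fewer than 25), giving 5 + 25 + 9 + 25 + 20 = 84.
One more ball then forces some color to 26, so 84 + 1 = 85.

85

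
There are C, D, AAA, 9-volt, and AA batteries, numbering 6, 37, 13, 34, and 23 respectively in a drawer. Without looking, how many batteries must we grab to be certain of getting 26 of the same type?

In the worst case we take at most 25 of each type, but all 6 C, all 13 AAA, and all 23 AA (fewer than 25), giving 6 + 25 + 13 + 25 + 23 = 92.
One more battery then forces some type to 26, so 92 + 1 = 93.

93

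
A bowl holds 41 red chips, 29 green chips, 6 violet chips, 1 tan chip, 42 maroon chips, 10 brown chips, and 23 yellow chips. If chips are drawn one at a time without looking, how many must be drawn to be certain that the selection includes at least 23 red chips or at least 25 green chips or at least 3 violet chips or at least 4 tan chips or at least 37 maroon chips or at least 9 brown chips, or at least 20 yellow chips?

The worst case stops just short of every target: 22 red, 24 green, 2 violet, all 1 tan, 36 maroon, 8 brown, 19 yellow — 22 + 24 + 2 + 1 + 36 + 8 + 19 = 112 chips.
One more chip must push some color to its target, so 112 + 1 = 113.

113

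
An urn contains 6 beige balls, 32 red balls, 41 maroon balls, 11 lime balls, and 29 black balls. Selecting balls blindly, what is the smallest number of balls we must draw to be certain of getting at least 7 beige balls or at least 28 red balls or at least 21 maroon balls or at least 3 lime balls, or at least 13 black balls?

68

The worst case stops just short of every target: 6 beige, 27 red, 20 maroon, 2 lime, 12 black — 6 + 27 + 20 + 2 + 12 = 67 balls.
One more ball must push some color to its target, so 67 + 1 = 68.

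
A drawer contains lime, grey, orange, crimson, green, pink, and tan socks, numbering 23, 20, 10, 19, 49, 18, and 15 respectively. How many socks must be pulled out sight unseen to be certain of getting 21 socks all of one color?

123

Treat the 7 colors as pigeonholes.
In the worst case we take at most 20 of each color, but all 10 orange, all 19 crimson, all 18 pink, and all 15 tan (fewer than 20), giving 20 + 20 + 10 + 19 + 20 + 18 + 15 = 122.
One more sock then forces some color to 21, so 122 + 1 = 123.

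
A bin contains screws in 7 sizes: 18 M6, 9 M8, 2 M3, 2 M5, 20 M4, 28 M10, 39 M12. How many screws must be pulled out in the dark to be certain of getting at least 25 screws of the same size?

In the worst case we take at most 24 of each size, but all 18 M6, all 9 M8, all 2 M3, all 2 M5, and all 20 M4 (fewer than 24), giving 18 + 9 + 2 + 2 + 20 + 24 + 24 = 99.
One more screw then forces some size to 25, so 99 + 1 = 100.

100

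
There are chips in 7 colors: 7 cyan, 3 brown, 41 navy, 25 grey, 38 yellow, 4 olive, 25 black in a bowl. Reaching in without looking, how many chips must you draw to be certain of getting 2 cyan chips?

138

To avoid cyan chips as long as possible, exhaust the other 6 colors first.
The worst case draws every non-cyan chip first: 3 + 41 + 25 + 38 + 4 + 25 = 136.
The next 2 draws are then forced to be cyan, giving 136 + 2 = 138.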